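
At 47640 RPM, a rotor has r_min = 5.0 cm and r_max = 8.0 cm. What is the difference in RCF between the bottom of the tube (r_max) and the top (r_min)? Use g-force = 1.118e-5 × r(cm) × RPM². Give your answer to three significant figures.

76100 × g

RCF_max = 1.118 × 10⁻⁵ × 8 × (47640)² = 1.118 × 10⁻⁵ × 8 × 2,269,569,600 ≈ 202,990.3 × g
RCF_min = 1.118 × 10⁻⁵ × 5 × (47640)² = 1.118 × 10⁻⁵ × 5 × 2,269,569,600 ≈ 126,868.9 × g
ΔRCF = 202,990.3 − 126,868.9 = 76,121.4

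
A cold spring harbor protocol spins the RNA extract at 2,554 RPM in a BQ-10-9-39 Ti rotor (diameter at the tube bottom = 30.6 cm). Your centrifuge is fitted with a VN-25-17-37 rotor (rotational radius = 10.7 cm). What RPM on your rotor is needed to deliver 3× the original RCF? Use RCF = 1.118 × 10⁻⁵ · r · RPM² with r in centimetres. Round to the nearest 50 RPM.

5300 RPM

Original rotor: r = 30.6 / 2 = 15.3 cm
RCF_original = 1.118 × 10⁻⁵ × 15.3 × (2554)² = 1.118 × 10⁻⁵ × 15.3 × 6,522,916 ≈ 1,115.8 × g
Target RCF = 3 × 1,115.8 ≈ 3,347.4 × g
3,347.4 = 1.118 × 10⁻⁵ × 10.7 × N²
N² = 3,347.4 / (11.9626 × 10⁻⁵) = 27,982,211
N ≈ √27,982,211 ≈ 5,289.8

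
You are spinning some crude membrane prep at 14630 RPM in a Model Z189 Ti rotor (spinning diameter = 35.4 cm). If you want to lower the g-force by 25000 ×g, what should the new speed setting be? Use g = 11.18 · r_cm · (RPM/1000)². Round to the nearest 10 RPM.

r = 35.4 / 2 = 17.7 cm
Current RCF = 11.18 × 17.7 × (14.63)² = 11.18 × 17.7 × 214.0369 ≈ 42,354.9 × g
Target RCF = 42,354.9 − 25,000 = 17,354.9 × g
(N/1000)² = 17,354.9 / 197.886 = 87.7015
N = 1000 × √87.7015 ≈ 9,364.9

9360 RPM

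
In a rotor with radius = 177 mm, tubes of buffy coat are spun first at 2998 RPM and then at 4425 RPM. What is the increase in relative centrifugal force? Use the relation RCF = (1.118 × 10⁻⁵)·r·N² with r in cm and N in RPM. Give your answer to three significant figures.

2100 ×g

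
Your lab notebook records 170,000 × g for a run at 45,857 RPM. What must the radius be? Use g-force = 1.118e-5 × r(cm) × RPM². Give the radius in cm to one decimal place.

RCF = 1.118 × 10⁻⁵ × r × N²
170000 = 1.118 × 10⁻⁵ × r × (45857)²
r = 170000 / (1.118 × 10⁻⁵ × 2,102,864,449) = 170000 / 23510.02 ≈ 7.231 cm

≈ 7.2 cm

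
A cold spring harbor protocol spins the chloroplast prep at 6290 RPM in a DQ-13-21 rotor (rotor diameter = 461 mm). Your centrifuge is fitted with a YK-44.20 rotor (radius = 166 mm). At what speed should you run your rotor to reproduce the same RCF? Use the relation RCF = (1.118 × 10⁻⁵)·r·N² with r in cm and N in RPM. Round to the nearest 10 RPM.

Original rotor: r = 461 mm / 2 = 230.5 mm = 23.05 cm
RCF_original = 1.118 × 10⁻⁵ × 23.05 × (6290)² = 1.118 × 10⁻⁵ × 23.05 × 39,564,100 ≈ 10,195.6 × g
Your rotor: r = 166 mm = 16.6 cm
10,195.6 = 1.118 × 10⁻⁵ × 16.6 × N²
N² = 10,195.6 / (18.5588 × 10⁻⁵) = 54,936,742
N ≈ √54,936,742 ≈ 7,411.9

7410 RPM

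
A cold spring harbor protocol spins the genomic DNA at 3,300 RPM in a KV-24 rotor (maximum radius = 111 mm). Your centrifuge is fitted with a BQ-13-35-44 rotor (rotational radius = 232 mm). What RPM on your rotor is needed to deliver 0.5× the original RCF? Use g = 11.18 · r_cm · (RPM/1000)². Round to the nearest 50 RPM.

Original rotor: r = 111 mm = 11.1 cm
RCF_original = 11.18 × 11.1 × (3.3)² = 11.18 × 11.1 × 10.89 ≈ 1,351.4 × g
Target RCF = 0.5 × 1,351.4 ≈ 675.7 × g
Your rotor: r = 232 mm = 23.2 cm
675.7 = 11.18 × 23.2 × (N/1000)²
(N/1000)² = 675.7 / 259.376 = 2.605098
N = 1000 × √2.605098 ≈ 1,614.0

≈ 1600 RPM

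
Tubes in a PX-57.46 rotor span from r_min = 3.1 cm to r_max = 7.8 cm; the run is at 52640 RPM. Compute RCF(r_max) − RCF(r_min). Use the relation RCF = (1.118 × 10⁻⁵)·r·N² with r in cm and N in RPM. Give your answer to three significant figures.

146000 ×g

RCF_max = 1.118 × 10⁻⁵ × 7.8 × (52640)² = 1.118 × 10⁻⁵ × 7.8 × 2,770,969,600 ≈ 241,639.6 × g
RCF_min = 1.118 × 10⁻⁵ × 3.1 × (52640)² = 1.118 × 10⁻⁵ × 3.1 × 2,770,969,600 ≈ 96,036.3 × g
ΔRCF = 241,639.6 − 96,036.3 = 145,603.3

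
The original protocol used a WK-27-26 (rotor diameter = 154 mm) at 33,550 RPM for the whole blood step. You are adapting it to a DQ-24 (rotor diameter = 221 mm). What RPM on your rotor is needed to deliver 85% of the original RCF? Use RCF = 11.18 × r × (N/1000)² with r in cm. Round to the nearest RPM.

Original rotor: r = 154 mm / 2 = 77 mm = 7.7 cm
RCF = 11.18 × r × (N/1000)²
RCF_original = 11.18 × 7.7 × (33.55)² = 11.18 × 7.7 × 1,125.6025 ≈ 96,898.6 × g
Target RCF = 0.85 × 96,898.6 ≈ 82,363.8 × g
Your rotor: r = 221 mm / 2 = 110.5 mm = 11.05 cm
82,363.8 = 11.18 × 11.05 × (N/1000)²
(N/1000)² = 82,363.8 / 123.539 = 666.7028
N = 1000 × √666.7028 ≈ 25,820.6

25821 RPM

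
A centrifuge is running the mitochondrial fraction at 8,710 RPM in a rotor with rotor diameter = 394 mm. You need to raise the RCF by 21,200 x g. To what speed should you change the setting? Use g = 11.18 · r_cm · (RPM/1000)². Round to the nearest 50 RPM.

N₂ ≈ 13100 RPM

r = 394 mm / 2 = 197 mm = 19.7 cm
Current RCF = 11.18 × 19.7 × (8.71)² = 11.18 × 19.7 × 75.8641 ≈ 16,708.8 × g
Target RCF = 16,708.8 + 21,200 = 37,908.8 × g
(N/1000)² = 37,908.8 / 220.246 = 172.1203
N = 1000 × √172.1203 ≈ 13,119.5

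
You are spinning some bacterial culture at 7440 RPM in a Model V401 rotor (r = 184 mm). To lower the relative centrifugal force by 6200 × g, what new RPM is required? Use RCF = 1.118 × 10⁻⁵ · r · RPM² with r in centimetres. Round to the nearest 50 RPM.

r = 184 mm = 18.4 cm
Current RCF = 1.118 × 10⁻⁵ × 18.4 × (7440)² = 1.118 × 10⁻⁵ × 18.4 × 55,353,600 ≈ 11,386.9 × g
Target RCF = 11,386.9 − 6,200 = 5,186.9 × g
N² = 5,186.9 / (20.5712 × 10⁻⁵) = 25,214,377
N ≈ √25,214,377 ≈ 5,021.4

N₂ ≈ 5000 RPM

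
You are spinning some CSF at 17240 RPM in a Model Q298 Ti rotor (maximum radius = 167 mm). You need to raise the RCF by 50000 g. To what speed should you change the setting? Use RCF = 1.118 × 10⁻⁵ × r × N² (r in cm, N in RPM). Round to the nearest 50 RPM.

r = 167 mm = 16.7 cm
Current RCF = 1.118 × 10⁻⁵ × 16.7 × (17240)² = 1.118 × 10⁻⁵ × 16.7 × 297,217,600 ≈ 55,492.3 × g
Target RCF = 55,492.3 + 50,000 = 105,492.3 × g
N² = 105,492.3 / (18.6706 × 10⁻⁵) = 565,018,264
N ≈ √565,018,264 ≈ 23,770.1

N₂ ≈ 23750 RPM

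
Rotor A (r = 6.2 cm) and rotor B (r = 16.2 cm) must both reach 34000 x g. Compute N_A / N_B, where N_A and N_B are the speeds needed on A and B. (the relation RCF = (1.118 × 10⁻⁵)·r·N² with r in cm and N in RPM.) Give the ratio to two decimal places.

At fixed RCF, N ∝ 1/√r, so N_A/N_B = √(r_B/r_A) = √(16.2/6.2) = √2.612903 = 1.6164.

1.62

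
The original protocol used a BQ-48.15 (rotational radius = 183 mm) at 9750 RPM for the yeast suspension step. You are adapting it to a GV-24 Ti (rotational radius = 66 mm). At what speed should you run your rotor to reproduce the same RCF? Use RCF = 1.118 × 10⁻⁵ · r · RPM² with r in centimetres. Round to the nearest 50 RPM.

Original rotor: r = 183 mm = 18.3 cm
RCF_original = 1.118 × 10⁻⁵ × 18.3 × (9750)² = 1.118 × 10⁻⁵ × 18.3 × 95,062,500 ≈ 19,449.2 × g
Your rotor: r = 66 mm = 6.6 cm
19,449.2 = 1.118 × 10⁻⁵ × 6.6 × N²
N² = 19,449.2 / (7.3788 × 10⁻⁵) = 263,582,154
N ≈ √263,582,154 ≈ 16,235.2

≈ 16250 RPM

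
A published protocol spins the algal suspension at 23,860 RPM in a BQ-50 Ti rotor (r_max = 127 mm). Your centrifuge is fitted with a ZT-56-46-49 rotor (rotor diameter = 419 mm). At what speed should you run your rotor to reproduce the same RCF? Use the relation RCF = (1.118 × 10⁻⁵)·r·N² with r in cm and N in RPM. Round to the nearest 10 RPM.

Original rotor: r = 127 mm = 12.7 cm
RCF = 1.118 × 10⁻⁵ × r × N²
RCF_original = 1.118 × 10⁻⁵ × 12.7 × (23860)² = 1.118 × 10⁻⁵ × 12.7 × 569,299,600 ≈ 80,832.6 × g
Your rotor: r = 419 mm / 2 = 209.5 mm = 20.95 cm
80,832.6 = 1.118 × 10⁻⁵ × 20.95 × N²
N² = 80,832.6 / (23.4221 × 10⁻⁵) = 345,112,522
N ≈ √345,112,522 ≈ 18,577.2

≈ 18580 RPM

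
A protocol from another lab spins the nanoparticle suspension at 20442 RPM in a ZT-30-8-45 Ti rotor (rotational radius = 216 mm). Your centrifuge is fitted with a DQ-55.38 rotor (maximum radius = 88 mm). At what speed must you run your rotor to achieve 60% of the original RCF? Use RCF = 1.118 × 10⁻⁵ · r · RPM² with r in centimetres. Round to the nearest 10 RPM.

≈ 24810 RPM

Original rotor: r = 216 mm = 21.6 cm
RCF_original = 1.118 × 10⁻⁵ × 21.6 × (20442)² = 1.118 × 10⁻⁵ × 21.6 × 417,875,364 ≈ 100,911.9 × g
Target RCF = 0.6 × 100,911.9 ≈ 60,547.1 × g
Your rotor: r = 88 mm = 8.8 cm
60,547.1 = 1.118 × 10⁻⁵ × 8.8 × N²
N² = 60,547.1 / (9.8384 × 10⁻⁵) = 615,416,125
N ≈ √615,416,125 ≈ 24,807.6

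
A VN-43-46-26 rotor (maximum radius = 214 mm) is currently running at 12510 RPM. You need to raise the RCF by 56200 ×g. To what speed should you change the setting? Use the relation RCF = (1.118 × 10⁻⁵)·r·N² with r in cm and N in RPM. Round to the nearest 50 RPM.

19800 RPM

r = 214 mm = 21.4 cm
Current RCF = 1.118 × 10⁻⁵ × 21.4 × (12510)² = 1.118 × 10⁻⁵ × 21.4 × 156,500,100 ≈ 37,443 × g
Target RCF = 37,443 + 56,200 = 93,643 × g
N² = 93,643 / (23.9252 × 10⁻⁵) = 391,399,027
N ≈ √391,399,027 ≈ 19,783.8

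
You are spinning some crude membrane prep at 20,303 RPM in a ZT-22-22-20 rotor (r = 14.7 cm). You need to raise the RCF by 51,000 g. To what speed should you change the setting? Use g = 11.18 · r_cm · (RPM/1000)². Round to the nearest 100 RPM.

26900 RPM

Current RCF = 11.18 × 14.7 × (20.303)² = 11.18 × 14.7 × 412.211809 ≈ 67,745.4 × g
Target RCF = 67,745.4 + 51,000 = 118,745.4 × g
(N/1000)² = 118,745.4 / 164.346 = 722.5329
N = 1000 × √722.5329 ≈ 26,880.0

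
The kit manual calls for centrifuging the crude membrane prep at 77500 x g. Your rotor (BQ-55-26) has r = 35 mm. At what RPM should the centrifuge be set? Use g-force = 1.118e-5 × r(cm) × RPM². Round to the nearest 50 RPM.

N ≈ 44500 RPM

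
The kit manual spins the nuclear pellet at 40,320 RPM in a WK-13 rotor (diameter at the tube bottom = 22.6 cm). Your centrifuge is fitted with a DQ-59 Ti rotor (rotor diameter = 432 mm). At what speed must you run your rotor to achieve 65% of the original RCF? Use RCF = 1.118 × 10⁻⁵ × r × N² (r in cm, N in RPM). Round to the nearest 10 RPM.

Original rotor: r = 22.6 / 2 = 11.3 cm
RCF_original = 1.118 × 10⁻⁵ × 11.3 × (40320)² = 1.118 × 10⁻⁵ × 11.3 × 1,625,702,400 ≈ 205,381.5 × g
Target RCF = 0.65 × 205,381.5 ≈ 133,498 × g
Your rotor: r = 432 mm / 2 = 216 mm = 21.6 cm
133,498 = 1.118 × 10⁻⁵ × 21.6 × N²
N² = 133,498 / (24.1488 × 10⁻⁵) = 552,814,219
N ≈ √552,814,219 ≈ 23,512.0

≈ 23510 RPM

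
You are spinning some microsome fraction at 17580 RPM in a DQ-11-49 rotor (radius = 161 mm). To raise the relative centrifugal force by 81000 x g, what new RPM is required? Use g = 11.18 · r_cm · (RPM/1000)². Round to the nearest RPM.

r = 161 mm = 16.1 cm
Current RCF = 11.18 × 16.1 × (17.58)² = 11.18 × 16.1 × 309.0564 ≈ 55,629.5 × g
Target RCF = 55,629.5 + 81,000 = 136,629.5 × g
(N/1000)² = 136,629.5 / 179.998 = 759.0612
N = 1000 × √759.0612 ≈ 27,551.1

≈ 27551 RPM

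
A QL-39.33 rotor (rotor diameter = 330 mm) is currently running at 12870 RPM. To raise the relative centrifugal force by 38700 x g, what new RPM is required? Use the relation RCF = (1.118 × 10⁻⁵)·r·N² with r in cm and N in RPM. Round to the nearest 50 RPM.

N₂ ≈ 19400 RPM

r = 330 mm / 2 = 165 mm = 16.5 cm
Current RCF = 1.118 × 10⁻⁵ × 16.5 × (12870)² = 1.118 × 10⁻⁵ × 16.5 × 165,636,900 ≈ 30,555 × g
Target RCF = 30,555 + 38,700 = 69,255 × g
N² = 69,255 / (18.447 × 10⁻⁵) = 375,426,899
N ≈ √375,426,899 ≈ 19,375.9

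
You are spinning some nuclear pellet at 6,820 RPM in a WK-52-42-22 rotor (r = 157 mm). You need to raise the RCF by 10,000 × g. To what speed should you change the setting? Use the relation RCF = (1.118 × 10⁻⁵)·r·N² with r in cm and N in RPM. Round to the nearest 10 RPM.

≈ 10170 RPM

r = 157 mm = 15.7 cm
Current RCF = 1.118 × 10⁻⁵ × 15.7 × (6820)² = 1.118 × 10⁻⁵ × 15.7 × 46,512,400 ≈ 8,164.1 × g
Target RCF = 8,164.1 + 10,000 = 18,164.1 × g
N² = 18,164.1 / (17.5526 × 10⁻⁵) = 103,483,814
N ≈ √103,483,814 ≈ 10,172.7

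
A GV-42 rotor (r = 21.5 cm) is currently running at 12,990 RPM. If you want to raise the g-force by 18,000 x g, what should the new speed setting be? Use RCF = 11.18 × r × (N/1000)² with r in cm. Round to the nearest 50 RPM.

Current RCF = 11.18 × 21.5 × (12.99)² = 11.18 × 21.5 × 168.7401 ≈ 40,560.1 × g
Target RCF = 40,560.1 + 18,000 = 58,560.1 × g
(N/1000)² = 58,560.1 / 240.37 = 243.6248
N = 1000 × √243.6248 ≈ 15,608.5

≈ 15600 RPM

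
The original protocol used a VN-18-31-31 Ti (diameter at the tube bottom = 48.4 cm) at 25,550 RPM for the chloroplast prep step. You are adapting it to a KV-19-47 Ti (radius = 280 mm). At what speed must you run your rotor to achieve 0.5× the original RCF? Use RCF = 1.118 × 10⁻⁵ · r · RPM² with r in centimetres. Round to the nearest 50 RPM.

≈ 16800 RPM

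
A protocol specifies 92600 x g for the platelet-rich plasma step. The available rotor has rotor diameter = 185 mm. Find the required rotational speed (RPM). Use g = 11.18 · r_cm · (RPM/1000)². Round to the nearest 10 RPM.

r = 185 mm / 2 = 92.5 mm = 9.25 cm
92,600 = 11.18 × 9.25 × (N/1000)²
(N/1000)² = 92,600 / 103.415 = 895.4214
N = 1000 × √895.4214 ≈ 29,923.6

≈ 29920 RPM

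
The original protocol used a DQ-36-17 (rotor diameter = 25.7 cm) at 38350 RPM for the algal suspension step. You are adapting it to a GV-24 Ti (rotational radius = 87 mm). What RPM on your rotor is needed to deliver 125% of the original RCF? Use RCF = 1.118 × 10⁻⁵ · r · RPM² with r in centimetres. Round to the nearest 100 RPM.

Original rotor: r = 25.7 / 2 = 12.85 cm
RCF_original = 1.118 × 10⁻⁵ × 12.85 × (38350)² = 1.118 × 10⁻⁵ × 12.85 × 1,470,722,500 ≈ 211,288.4 × g
Target RCF = 1.25 × 211,288.4 ≈ 264,110.5 × g
Your rotor: r = 87 mm = 8.7 cm
264,110.5 = 1.118 × 10⁻⁵ × 8.7 × N²
N² = 264,110.5 / (9.7266 × 10⁻⁵) = 2,715,342,463
N ≈ √2,715,342,463 ≈ 52,108.9

52100 RPM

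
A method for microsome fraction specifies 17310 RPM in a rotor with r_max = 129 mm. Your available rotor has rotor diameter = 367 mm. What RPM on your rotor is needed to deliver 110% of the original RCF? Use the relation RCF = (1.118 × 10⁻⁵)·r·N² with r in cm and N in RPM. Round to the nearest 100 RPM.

15200 RPM

Original rotor: r = 129 mm = 12.9 cm
RCF = 1.118 × 10⁻⁵ × r × N²
RCF_original = 1.118 × 10⁻⁵ × 12.9 × (17310)² = 1.118 × 10⁻⁵ × 12.9 × 299,636,100 ≈ 43,214.1 × g
Target RCF = 1.1 × 43,214.1 ≈ 47,535.5 × g
Your rotor: r = 367 mm / 2 = 183.5 mm = 18.35 cm
47,535.5 = 1.118 × 10⁻⁵ × 18.35 × N²
N² = 47,535.5 / (20.5153 × 10⁻⁵) = 231,707,555
N ≈ √231,707,555 ≈ 15,221.9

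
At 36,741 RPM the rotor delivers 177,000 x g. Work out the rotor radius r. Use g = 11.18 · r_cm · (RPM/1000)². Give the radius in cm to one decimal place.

177000 = 11.18 × r × (36.741)²
r = 177000 / (11.18 × 1349.901081) = 177000 / 15091.89 ≈ 11.728 cm

r ≈ 11.7 cm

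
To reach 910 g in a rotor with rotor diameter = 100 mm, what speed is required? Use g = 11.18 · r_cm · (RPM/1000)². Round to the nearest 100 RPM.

N ≈ 4000 RPM

r = 100 mm / 2 = 50 mm = 5 cm
910 = 11.18 × 5 × (N/1000)²
(N/1000)² = 910 / 55.9 = 16.27907
N = 1000 × √16.27907 ≈ 4,034.7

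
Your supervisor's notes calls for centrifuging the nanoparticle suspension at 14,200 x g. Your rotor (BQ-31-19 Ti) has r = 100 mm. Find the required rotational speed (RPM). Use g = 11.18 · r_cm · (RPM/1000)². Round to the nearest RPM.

N ≈ 11270 RPM

r = 100 mm = 10.0 cm
14,200 = 11.18 × 10 × (N/1000)²
(N/1000)² = 14,200 / 111.8 = 127.0125
N = 1000 × √127.0125 ≈ 11,270.0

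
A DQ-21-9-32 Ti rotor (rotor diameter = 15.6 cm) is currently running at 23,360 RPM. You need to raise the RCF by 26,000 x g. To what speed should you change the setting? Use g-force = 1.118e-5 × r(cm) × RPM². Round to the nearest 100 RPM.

≈ 29000 RPM

r = 15.6 / 2 = 7.8 cm
Current RCF = 1.118 × 10⁻⁵ × 7.8 × (23360)² = 1.118 × 10⁻⁵ × 7.8 × 545,689,600 ≈ 47,586.3 × g
Target RCF = 47,586.3 + 26,000 = 73,586.3 × g
N² = 73,586.3 / (8.7204 × 10⁻⁵) = 843,840,879
N ≈ √843,840,879 ≈ 29,048.9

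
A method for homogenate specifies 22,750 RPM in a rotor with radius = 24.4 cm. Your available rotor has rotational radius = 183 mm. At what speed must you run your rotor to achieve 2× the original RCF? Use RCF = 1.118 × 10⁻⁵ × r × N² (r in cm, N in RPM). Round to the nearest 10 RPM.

37150 RPM

RCF = 1.118 × 10⁻⁵ × r × N²
RCF_original = 1.118 × 10⁻⁵ × 24.4 × (22750)² = 1.118 × 10⁻⁵ × 24.4 × 517,562,500 ≈ 141,186.9 × g
Target RCF = 2 × 141,186.9 ≈ 282,373.8 × g
Your rotor: r = 183 mm = 18.3 cm
282,373.8 = 1.118 × 10⁻⁵ × 18.3 × N²
N² = 282,373.8 / (20.4594 × 10⁻⁵) = 1,380,166,574
N ≈ √1,380,166,574 ≈ 37,150.6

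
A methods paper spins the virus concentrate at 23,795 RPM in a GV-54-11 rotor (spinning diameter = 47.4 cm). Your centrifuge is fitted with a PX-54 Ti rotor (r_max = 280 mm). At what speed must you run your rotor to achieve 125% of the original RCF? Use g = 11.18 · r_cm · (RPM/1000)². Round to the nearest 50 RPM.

24500 RPM

Original rotor: r = 47.4 / 2 = 23.7 cm
RCF = 11.18 × r × (N/1000)²
RCF_original = 11.18 × 23.7 × (23.795)² = 11.18 × 23.7 × 566.202025 ≈ 150,024.3 × g
Target RCF = 1.25 × 150,024.3 ≈ 187,530.4 × g
Your rotor: r = 280 mm = 28.0 cm
187,530.4 = 11.18 × 28 × (N/1000)²
(N/1000)² = 187,530.4 / 313.04 = 599.0621
N = 1000 × √599.0621 ≈ 24,475.7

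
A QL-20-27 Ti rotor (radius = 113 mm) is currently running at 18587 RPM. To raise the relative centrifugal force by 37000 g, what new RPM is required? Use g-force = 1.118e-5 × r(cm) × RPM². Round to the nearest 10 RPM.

25270 RPM

r = 113 mm = 11.3 cm
Current RCF = 1.118 × 10⁻⁵ × 11.3 × (18587)² = 1.118 × 10⁻⁵ × 11.3 × 345,476,569 ≈ 43,645.4 × g
Target RCF = 43,645.4 + 37,000 = 80,645.4 × g
N² = 80,645.4 / (12.6334 × 10⁻⁵) = 638,350,721
N ≈ √638,350,721 ≈ 25,265.6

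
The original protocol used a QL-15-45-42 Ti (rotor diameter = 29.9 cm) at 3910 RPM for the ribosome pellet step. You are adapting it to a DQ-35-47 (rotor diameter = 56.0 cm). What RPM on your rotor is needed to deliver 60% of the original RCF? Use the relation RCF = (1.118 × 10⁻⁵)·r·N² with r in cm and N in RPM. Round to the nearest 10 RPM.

≈ 2210 RPM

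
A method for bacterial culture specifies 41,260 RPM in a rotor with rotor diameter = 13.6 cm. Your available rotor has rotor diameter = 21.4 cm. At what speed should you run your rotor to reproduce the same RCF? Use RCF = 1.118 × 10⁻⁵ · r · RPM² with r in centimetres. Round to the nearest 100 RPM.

≈ 32900 RPM

Original rotor: r = 13.6 / 2 = 6.8 cm
RCF_original = 1.118 × 10⁻⁵ × 6.8 × (41260)² = 1.118 × 10⁻⁵ × 6.8 × 1,702,387,600 ≈ 129,422.3 × g
Your rotor: r = 21.4 / 2 = 10.7 cm
129,422.3 = 1.118 × 10⁻⁵ × 10.7 × N²
N² = 129,422.3 / (11.9626 × 10⁻⁵) = 1,081,891,060
N ≈ √1,081,891,060 ≈ 32,892.1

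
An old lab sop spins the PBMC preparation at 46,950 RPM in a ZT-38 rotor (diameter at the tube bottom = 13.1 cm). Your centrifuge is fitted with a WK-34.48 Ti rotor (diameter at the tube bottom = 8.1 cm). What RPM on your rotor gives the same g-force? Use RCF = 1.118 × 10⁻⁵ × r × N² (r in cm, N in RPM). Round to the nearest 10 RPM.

59710 RPM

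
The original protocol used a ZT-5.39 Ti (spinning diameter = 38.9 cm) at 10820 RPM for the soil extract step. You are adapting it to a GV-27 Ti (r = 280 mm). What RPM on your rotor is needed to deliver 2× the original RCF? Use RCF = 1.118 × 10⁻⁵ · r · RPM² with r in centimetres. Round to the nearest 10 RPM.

12750 RPM

Original rotor: r = 38.9 / 2 = 19.45 cm
RCF = 1.118 × 10⁻⁵ × r × N²
RCF_original = 1.118 × 10⁻⁵ × 19.45 × (10820)² = 1.118 × 10⁻⁵ × 19.45 × 117,072,400 ≈ 25,457.5 × g
Target RCF = 2 × 25,457.5 ≈ 50,915 × g
Your rotor: r = 280 mm = 28.0 cm
50,915 = 1.118 × 10⁻⁵ × 28 × N²
N² = 50,915 / (31.304 × 10⁻⁵) = 162,646,946
N ≈ √162,646,946 ≈ 12,753.3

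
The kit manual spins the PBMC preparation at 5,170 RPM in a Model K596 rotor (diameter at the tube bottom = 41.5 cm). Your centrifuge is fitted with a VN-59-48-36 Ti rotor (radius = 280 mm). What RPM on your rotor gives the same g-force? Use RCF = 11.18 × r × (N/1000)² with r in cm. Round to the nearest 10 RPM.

Original rotor: r = 41.5 / 2 = 20.75 cm
RCF_original = 11.18 × 20.75 × (5.17)² = 11.18 × 20.75 × 26.7289 ≈ 6,200.7 × g
Your rotor: r = 280 mm = 28.0 cm
6,200.7 = 11.18 × 28 × (N/1000)²
(N/1000)² = 6,200.7 / 313.04 = 19.80801
N = 1000 × √19.80801 ≈ 4,450.6

≈ 4450 RPM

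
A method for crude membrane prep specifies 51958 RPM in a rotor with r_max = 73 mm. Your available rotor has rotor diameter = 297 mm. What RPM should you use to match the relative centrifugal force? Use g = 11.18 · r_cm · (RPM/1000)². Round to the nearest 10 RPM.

Original rotor: r = 73 mm = 7.3 cm
RCF = 11.18 × r × (N/1000)²
RCF_original = 11.18 × 7.3 × (51.958)² = 11.18 × 7.3 × 2,699.633764 ≈ 220,327.9 × g
Your rotor: r = 297 mm / 2 = 148.5 mm = 14.85 cm
220,327.9 = 11.18 × 14.85 × (N/1000)²
(N/1000)² = 220,327.9 / 166.023 = 1327.093
N = 1000 × √1327.093 ≈ 36,429.3

36430 RPM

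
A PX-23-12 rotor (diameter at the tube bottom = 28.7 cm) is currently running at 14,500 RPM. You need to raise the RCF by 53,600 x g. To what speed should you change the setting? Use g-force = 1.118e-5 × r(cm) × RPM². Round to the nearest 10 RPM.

r = 28.7 / 2 = 14.35 cm
Current RCF = 1.118 × 10⁻⁵ × 14.35 × (14500)² = 1.118 × 10⁻⁵ × 14.35 × 210,250,000 ≈ 33,731 × g
Target RCF = 33,731 + 53,600 = 87,331 × g
N² = 87,331 / (16.0433 × 10⁻⁵) = 544,345,615
N ≈ √544,345,615 ≈ 23,331.2

≈ 23330 RPM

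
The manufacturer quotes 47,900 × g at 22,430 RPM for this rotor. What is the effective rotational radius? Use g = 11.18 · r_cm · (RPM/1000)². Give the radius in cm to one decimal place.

8.5 cm

RCF = 11.18 × r × (N/1000)²
47900 = 11.18 × r × (22.43)²
r = 47900 / (11.18 × 503.1049) = 47900 / 5624.713 ≈ 8.516 cm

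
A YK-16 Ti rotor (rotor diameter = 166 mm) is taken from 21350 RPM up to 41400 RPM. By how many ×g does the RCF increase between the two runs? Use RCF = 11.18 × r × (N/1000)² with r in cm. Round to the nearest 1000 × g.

r = 166 mm / 2 = 83 mm = 8.3 cm
RCF₁ = 11.18 × 8.3 × (21.35)² = 11.18 × 8.3 × 455.8225 ≈ 42,297.6 × g
RCF₂ = 11.18 × 8.3 × (41.4)² = 11.18 × 8.3 × 1,713.96 ≈ 159,045.2 × g
Increase = 159,045.2 − 42,297.6 = 116,747.6

117000 ×g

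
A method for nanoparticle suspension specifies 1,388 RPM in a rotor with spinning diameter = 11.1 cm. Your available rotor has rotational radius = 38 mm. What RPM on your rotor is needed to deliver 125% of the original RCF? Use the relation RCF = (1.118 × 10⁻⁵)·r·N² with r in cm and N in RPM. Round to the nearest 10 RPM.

Original rotor: r = 11.1 / 2 = 5.55 cm
RCF_original = 1.118 × 10⁻⁵ × 5.55 × (1388)² = 1.118 × 10⁻⁵ × 5.55 × 1,926,544 ≈ 119.5 × g
Target RCF = 1.25 × 119.5 ≈ 149.4 × g
Your rotor: r = 38 mm = 3.8 cm
149.4 = 1.118 × 10⁻⁵ × 3.8 × N²
N² = 149.4 / (4.2484 × 10⁻⁵) = 3,516,618
N ≈ √3,516,618 ≈ 1,875.3

≈ 1880 RPM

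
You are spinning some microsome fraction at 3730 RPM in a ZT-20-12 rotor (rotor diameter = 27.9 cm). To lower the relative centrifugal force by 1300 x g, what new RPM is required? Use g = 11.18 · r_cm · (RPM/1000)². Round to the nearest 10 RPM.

2360 RPM

r = 27.9 / 2 = 13.95 cm
Current RCF = 11.18 × 13.95 × (3.73)² = 11.18 × 13.95 × 13.9129 ≈ 2,169.9 × g
Target RCF = 2,169.9 − 1,300 = 869.9 × g
(N/1000)² = 869.9 / 155.961 = 5.577676
N = 1000 × √5.577676 ≈ 2,361.7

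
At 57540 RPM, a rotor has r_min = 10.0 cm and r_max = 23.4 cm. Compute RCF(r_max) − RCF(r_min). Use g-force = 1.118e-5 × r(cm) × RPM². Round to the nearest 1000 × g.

ΔRCF = 1.118 × 10⁻⁵ × (r_max − r_min) × N² = 1.118 × 10⁻⁵ × 13.4 × 3,310,851,600 ≈ 496,005.3

≈ 496000 × g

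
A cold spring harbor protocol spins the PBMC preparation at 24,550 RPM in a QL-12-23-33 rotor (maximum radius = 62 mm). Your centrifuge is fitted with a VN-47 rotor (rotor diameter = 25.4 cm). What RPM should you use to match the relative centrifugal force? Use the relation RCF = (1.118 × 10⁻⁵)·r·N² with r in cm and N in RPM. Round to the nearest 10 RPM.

Original rotor: r = 62 mm = 6.2 cm
RCF = 1.118 × 10⁻⁵ × r × N²
RCF_original = 1.118 × 10⁻⁵ × 6.2 × (24550)² = 1.118 × 10⁻⁵ × 6.2 × 602,702,500 ≈ 41,776.9 × g
Your rotor: r = 25.4 / 2 = 12.7 cm
41,776.9 = 1.118 × 10⁻⁵ × 12.7 × N²
N² = 41,776.9 / (14.1986 × 10⁻⁵) = 294,232,530
N ≈ √294,232,530 ≈ 17,153.2

17150 RPM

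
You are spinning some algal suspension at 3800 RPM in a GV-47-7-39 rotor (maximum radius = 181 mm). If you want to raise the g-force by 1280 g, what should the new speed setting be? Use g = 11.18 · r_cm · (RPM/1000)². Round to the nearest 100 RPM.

r = 181 mm = 18.1 cm
Current RCF = 11.18 × 18.1 × (3.8)² = 11.18 × 18.1 × 14.44 ≈ 2,922 × g
Target RCF = 2,922 + 1,280 = 4,202 × g
(N/1000)² = 4,202 / 202.358 = 20.76518
N = 1000 × √20.76518 ≈ 4,556.9

4600 RPM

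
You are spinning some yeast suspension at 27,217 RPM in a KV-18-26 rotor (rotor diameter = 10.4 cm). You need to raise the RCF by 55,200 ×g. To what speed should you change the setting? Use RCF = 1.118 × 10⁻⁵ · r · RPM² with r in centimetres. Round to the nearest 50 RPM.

r = 10.4 / 2 = 5.2 cm
Current RCF = 1.118 × 10⁻⁵ × 5.2 × (27217)² = 1.118 × 10⁻⁵ × 5.2 × 740,765,089 ≈ 43,065.1 × g
Target RCF = 43,065.1 + 55,200 = 98,265.1 × g
N² = 98,265.1 / (5.8136 × 10⁻⁵) = 1,690,262,488
N ≈ √1,690,262,488 ≈ 41,112.8

N₂ ≈ 41100 RPM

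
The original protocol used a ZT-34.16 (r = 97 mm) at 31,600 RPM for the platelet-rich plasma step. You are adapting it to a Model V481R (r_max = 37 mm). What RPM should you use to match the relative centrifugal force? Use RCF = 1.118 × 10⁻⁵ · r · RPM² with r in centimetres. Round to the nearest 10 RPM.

≈ 51160 RPM

Original rotor: r = 97 mm = 9.7 cm
RCF_original = 1.118 × 10⁻⁵ × 9.7 × (31600)² = 1.118 × 10⁻⁵ × 9.7 × 998,560,000 ≈ 108,289.8 × g
Your rotor: r = 37 mm = 3.7 cm
108,289.8 = 1.118 × 10⁻⁵ × 3.7 × N²
N² = 108,289.8 / (4.1366 × 10⁻⁵) = 2,617,845,574
N ≈ √2,617,845,574 ≈ 51,164.9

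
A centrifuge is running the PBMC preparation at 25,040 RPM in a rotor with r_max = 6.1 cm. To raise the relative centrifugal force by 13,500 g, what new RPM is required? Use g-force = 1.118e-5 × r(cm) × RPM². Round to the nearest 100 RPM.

≈ 28700 RPM

Current RCF = 1.118 × 10⁻⁵ × 6.1 × (25040)² = 1.118 × 10⁻⁵ × 6.1 × 627,001,600 ≈ 42,760.3 × g
Target RCF = 42,760.3 + 13,500 = 56,260.3 × g
N² = 56,260.3 / (6.8198 × 10⁻⁵) = 824,955,277
N ≈ √824,955,277 ≈ 28,722.0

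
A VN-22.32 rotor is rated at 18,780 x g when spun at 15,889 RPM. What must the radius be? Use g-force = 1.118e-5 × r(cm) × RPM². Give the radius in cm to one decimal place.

≈ 6.7 cm

RCF = 1.118 × 10⁻⁵ × r × N²
18780 = 1.118 × 10⁻⁵ × r × (15889)²
r = 18780 / (1.118 × 10⁻⁵ × 252,460,321) = 18780 / 2822.506 ≈ 6.654 cm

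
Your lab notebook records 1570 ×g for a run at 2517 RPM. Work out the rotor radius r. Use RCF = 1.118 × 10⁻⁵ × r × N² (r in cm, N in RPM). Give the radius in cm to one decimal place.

RCF = 1.118 × 10⁻⁵ × r × N²
1570 = 1.118 × 10⁻⁵ × r × (2517)²
r = 1570 / (1.118 × 10⁻⁵ × 6,335,289) = 1570 / 70.82853 ≈ 22.166 cm

≈ 22.2 cm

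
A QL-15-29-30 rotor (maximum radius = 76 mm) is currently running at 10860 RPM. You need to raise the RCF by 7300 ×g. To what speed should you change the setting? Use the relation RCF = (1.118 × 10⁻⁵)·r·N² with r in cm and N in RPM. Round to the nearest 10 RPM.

N₂ ≈ 14280 RPM

r = 76 mm = 7.6 cm
Current RCF = 1.118 × 10⁻⁵ × 7.6 × (10860)² = 1.118 × 10⁻⁵ × 7.6 × 117,939,600 ≈ 10,021.1 × g
Target RCF = 10,021.1 + 7,300 = 17,321.1 × g
N² = 17,321.1 / (8.4968 × 10⁻⁵) = 203,854,392
N ≈ √203,854,392 ≈ 14,277.8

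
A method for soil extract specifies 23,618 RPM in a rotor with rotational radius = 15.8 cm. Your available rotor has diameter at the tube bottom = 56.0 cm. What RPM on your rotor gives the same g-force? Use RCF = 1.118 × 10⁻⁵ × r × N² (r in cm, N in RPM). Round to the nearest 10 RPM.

≈ 17740 RPM

RCF_original = 1.118 × 10⁻⁵ × 15.8 × (23618)² = 1.118 × 10⁻⁵ × 15.8 × 557,809,924 ≈ 98,533.8 × g
Your rotor: r = 56.0 / 2 = 28 cm
98,533.8 = 1.118 × 10⁻⁵ × 28 × N²
N² = 98,533.8 / (31.304 × 10⁻⁵) = 314,764,247
N ≈ √314,764,247 ≈ 17,741.6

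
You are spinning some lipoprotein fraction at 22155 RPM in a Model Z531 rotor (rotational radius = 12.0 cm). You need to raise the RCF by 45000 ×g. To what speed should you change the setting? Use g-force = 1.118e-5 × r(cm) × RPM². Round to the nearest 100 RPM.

Current RCF = 1.118 × 10⁻⁵ × 12 × (22155)² = 1.118 × 10⁻⁵ × 12 × 490,844,025 ≈ 65,851.6 × g
Target RCF = 65,851.6 + 45,000 = 110,851.6 × g
N² = 110,851.6 / (13.416 × 10⁻⁵) = 826,264,162
N ≈ √826,264,162 ≈ 28,744.8

≈ 28700 RPM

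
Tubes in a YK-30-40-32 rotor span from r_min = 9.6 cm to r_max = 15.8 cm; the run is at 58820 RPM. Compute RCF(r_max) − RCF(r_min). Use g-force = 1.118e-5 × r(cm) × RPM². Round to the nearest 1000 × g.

RCF_max = 1.118 × 10⁻⁵ × 15.8 × (58820)² = 1.118 × 10⁻⁵ × 15.8 × 3,459,792,400 ≈ 611,151.6 × g
RCF_min = 1.118 × 10⁻⁵ × 9.6 × (58820)² = 1.118 × 10⁻⁵ × 9.6 × 3,459,792,400 ≈ 371,332.6 × g
ΔRCF = 611,151.6 − 371,332.6 = 239,819

≈ 240000 g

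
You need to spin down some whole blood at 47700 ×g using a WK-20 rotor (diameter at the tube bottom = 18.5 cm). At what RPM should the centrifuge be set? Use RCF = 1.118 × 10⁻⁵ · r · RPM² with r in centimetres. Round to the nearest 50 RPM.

≈ 21500 RPM

r = 18.5 / 2 = 9.25 cm
RCF = 1.118 × 10⁻⁵ × r × N²
47,700 = 1.118 × 10⁻⁵ × 9.25 × N²
N² = 47,700 / (10.3415 × 10⁻⁵) = 461,248,368
N ≈ √461,248,368 ≈ 21,476.7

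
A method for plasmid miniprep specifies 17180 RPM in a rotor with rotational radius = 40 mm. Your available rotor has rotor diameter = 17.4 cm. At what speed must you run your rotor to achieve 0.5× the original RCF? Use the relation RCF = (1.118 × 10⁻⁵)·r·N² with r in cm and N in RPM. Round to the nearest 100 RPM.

≈ 8200 RPM

Original rotor: r = 40 mm = 4.0 cm
RCF = 1.118 × 10⁻⁵ × r × N²
RCF_original = 1.118 × 10⁻⁵ × 4 × (17180)² = 1.118 × 10⁻⁵ × 4 × 295,152,400 ≈ 13,199.2 × g
Target RCF = 0.5 × 13,199.2 ≈ 6,599.6 × g
Your rotor: r = 17.4 / 2 = 8.7 cm
6,599.6 = 1.118 × 10⁻⁵ × 8.7 × N²
N² = 6,599.6 / (9.7266 × 10⁻⁵) = 67,851,048
N ≈ √67,851,048 ≈ 8,237.2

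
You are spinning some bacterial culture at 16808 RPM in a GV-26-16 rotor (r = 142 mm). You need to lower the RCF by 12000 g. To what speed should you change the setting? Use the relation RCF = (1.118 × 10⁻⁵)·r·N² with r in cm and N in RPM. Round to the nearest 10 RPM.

r = 142 mm = 14.2 cm
Current RCF = 1.118 × 10⁻⁵ × 14.2 × (16808)² = 1.118 × 10⁻⁵ × 14.2 × 282,508,864 ≈ 44,850 × g
Target RCF = 44,850 − 12,000 = 32,850 × g
N² = 32,850 / (15.8756 × 10⁻⁵) = 206,921,313
N ≈ √206,921,313 ≈ 14,384.8

N₂ ≈ 14380 RPM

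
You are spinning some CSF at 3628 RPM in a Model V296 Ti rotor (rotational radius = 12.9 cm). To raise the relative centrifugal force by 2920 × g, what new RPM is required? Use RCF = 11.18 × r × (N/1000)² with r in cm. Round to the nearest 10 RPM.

5780 RPM

Current RCF = 11.18 × 12.9 × (3.628)² = 11.18 × 12.9 × 13.162384 ≈ 1,898.3 × g
Target RCF = 1,898.3 + 2,920 = 4,818.3 × g
(N/1000)² = 4,818.3 / 144.222 = 33.40891
N = 1000 × √33.40891 ≈ 5,780.0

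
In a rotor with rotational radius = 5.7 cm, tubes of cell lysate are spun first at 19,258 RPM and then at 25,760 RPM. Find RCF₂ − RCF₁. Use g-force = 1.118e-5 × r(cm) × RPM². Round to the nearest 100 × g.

RCF₁ = 1.118 × 10⁻⁵ × 5.7 × (19258)² = 1.118 × 10⁻⁵ × 5.7 × 370,870,564 ≈ 23,634.1 × g
RCF₂ = 1.118 × 10⁻⁵ × 5.7 × (25760)² = 1.118 × 10⁻⁵ × 5.7 × 663,577,600 ≈ 42,287.1 × g
Increase = 42,287.1 − 23,634.1 = 18,653

18700 x g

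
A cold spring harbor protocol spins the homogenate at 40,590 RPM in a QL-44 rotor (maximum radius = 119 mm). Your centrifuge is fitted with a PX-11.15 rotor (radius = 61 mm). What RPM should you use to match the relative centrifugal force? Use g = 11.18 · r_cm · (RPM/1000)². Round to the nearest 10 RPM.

56690 RPM

Original rotor: r = 119 mm = 11.9 cm
RCF = 11.18 × r × (N/1000)²
RCF_original = 11.18 × 11.9 × (40.59)² = 11.18 × 11.9 × 1,647.5481 ≈ 219,193.1 × g
Your rotor: r = 61 mm = 6.1 cm
219,193.1 = 11.18 × 6.1 × (N/1000)²
(N/1000)² = 219,193.1 / 68.198 = 3214.069
N = 1000 × √3214.069 ≈ 56,692.8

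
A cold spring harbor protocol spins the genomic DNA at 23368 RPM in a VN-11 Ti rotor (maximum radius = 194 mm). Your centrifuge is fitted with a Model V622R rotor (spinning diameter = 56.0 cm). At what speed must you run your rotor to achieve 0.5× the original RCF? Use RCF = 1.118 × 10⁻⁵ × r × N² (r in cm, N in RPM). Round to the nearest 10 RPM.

13750 RPM

Original rotor: r = 194 mm = 19.4 cm
RCF_original = 1.118 × 10⁻⁵ × 19.4 × (23368)² = 1.118 × 10⁻⁵ × 19.4 × 546,063,424 ≈ 118,436.8 × g
Target RCF = 0.5 × 118,436.8 ≈ 59,218.4 × g
Your rotor: r = 56.0 / 2 = 28 cm
59,218.4 = 1.118 × 10⁻⁵ × 28 × N²
N² = 59,218.4 / (31.304 × 10⁻⁵) = 189,171,991
N ≈ √189,171,991 ≈ 13,754.0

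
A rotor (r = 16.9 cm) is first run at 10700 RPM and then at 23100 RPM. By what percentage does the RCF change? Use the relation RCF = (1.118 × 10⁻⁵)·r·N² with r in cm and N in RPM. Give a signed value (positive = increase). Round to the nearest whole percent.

+366%

RCF ∝ N², so the ratio is (23100/10700)² = (2.158879)² = 4.6608.
Change = 4.6608 − 1 = +3.6608 → +366.1%.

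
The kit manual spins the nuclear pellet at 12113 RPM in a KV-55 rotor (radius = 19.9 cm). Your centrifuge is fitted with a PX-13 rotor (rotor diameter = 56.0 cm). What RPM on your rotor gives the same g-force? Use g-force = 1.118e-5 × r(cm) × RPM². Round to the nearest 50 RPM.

10200 RPM

RCF_original = 1.118 × 10⁻⁵ × 19.9 × (12113)² = 1.118 × 10⁻⁵ × 19.9 × 146,724,769 ≈ 32,643.6 × g
Your rotor: r = 56.0 / 2 = 28 cm
32,643.6 = 1.118 × 10⁻⁵ × 28 × N²
N² = 32,643.6 / (31.304 × 10⁻⁵) = 104,279,325
N ≈ √104,279,325 ≈ 10,211.7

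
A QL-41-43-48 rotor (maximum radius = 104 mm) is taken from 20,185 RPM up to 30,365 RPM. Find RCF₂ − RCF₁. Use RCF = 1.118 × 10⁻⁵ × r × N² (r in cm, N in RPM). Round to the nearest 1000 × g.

r = 104 mm = 10.4 cm
RCF₁ = 1.118 × 10⁻⁵ × 10.4 × (20185)² = 1.118 × 10⁻⁵ × 10.4 × 407,434,225 ≈ 47,373.2 × g
RCF₂ = 1.118 × 10⁻⁵ × 10.4 × (30365)² = 1.118 × 10⁻⁵ × 10.4 × 922,033,225 ≈ 107,206.6 × g
Increase = 107,206.6 − 47,373.2 = 59,833.4

60000 x g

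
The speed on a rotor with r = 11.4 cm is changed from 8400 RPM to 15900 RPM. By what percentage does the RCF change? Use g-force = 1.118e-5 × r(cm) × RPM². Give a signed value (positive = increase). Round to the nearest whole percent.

+258%

RCF ∝ N², so the ratio is (15900/8400)² = (1.892857)² = 3.5829.
Change = 3.5829 − 1 = +2.5829 → +258.3%.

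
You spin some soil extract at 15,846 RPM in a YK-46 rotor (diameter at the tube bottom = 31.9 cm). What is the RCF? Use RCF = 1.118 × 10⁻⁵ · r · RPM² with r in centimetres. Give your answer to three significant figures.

RCF ≈ 44800 ×g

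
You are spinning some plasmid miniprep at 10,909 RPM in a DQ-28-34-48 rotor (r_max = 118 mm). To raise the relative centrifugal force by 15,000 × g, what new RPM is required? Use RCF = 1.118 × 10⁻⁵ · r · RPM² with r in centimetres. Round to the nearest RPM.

≈ 15255 RPM

r = 118 mm = 11.8 cm
Current RCF = 1.118 × 10⁻⁵ × 11.8 × (10909)² = 1.118 × 10⁻⁵ × 11.8 × 119,006,281 ≈ 15,699.8 × g
Target RCF = 15,699.8 + 15,000 = 30,699.8 × g
N² = 30,699.8 / (13.1924 × 10⁻⁵) = 232,708,226
N ≈ √232,708,226 ≈ 15,254.8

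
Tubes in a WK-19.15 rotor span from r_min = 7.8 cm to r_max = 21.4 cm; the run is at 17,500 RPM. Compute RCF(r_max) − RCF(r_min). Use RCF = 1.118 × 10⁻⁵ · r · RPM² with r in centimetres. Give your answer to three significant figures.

46600 x g

ΔRCF = 1.118 × 10⁻⁵ × (r_max − r_min) × N² = 1.118 × 10⁻⁵ × 13.6 × 306,250,000 ≈ 46,564.7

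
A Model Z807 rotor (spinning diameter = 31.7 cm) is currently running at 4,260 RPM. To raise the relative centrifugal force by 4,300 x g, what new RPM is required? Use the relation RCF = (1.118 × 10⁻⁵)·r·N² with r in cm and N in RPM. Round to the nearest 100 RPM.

r = 31.7 / 2 = 15.85 cm
Current RCF = 1.118 × 10⁻⁵ × 15.85 × (4260)² = 1.118 × 10⁻⁵ × 15.85 × 18,147,600 ≈ 3,215.8 × g
Target RCF = 3,215.8 + 4,300 = 7,515.8 × g
N² = 7,515.8 / (17.7203 × 10⁻⁵) = 42,413,503
N ≈ √42,413,503 ≈ 6,512.6

≈ 6500 RPM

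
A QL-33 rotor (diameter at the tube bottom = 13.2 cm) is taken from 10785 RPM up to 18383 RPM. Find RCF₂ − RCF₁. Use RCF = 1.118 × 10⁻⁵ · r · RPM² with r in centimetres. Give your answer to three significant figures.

r = 13.2 / 2 = 6.6 cm
RCF₁ = 1.118 × 10⁻⁵ × 6.6 × (10785)² = 1.118 × 10⁻⁵ × 6.6 × 116,316,225 ≈ 8,582.7 × g
RCF₂ = 1.118 × 10⁻⁵ × 6.6 × (18383)² = 1.118 × 10⁻⁵ × 6.6 × 337,934,689 ≈ 24,935.5 × g
Increase = 24,935.5 − 8,582.7 = 16,352.8

16400 × g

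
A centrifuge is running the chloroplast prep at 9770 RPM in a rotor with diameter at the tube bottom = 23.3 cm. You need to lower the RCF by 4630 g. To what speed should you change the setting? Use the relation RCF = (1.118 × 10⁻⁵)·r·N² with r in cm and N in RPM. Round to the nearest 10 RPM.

r = 23.3 / 2 = 11.65 cm
Current RCF = 1.118 × 10⁻⁵ × 11.65 × (9770)² = 1.118 × 10⁻⁵ × 11.65 × 95,452,900 ≈ 12,432.5 × g
Target RCF = 12,432.5 − 4,630 = 7,802.5 × g
N² = 7,802.5 / (13.0247 × 10⁻⁵) = 59,905,410
N ≈ √59,905,410 ≈ 7,739.9

7740 RPM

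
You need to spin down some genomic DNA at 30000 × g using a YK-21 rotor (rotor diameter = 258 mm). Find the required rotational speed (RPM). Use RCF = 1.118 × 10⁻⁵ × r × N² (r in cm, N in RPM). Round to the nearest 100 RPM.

r = 258 mm / 2 = 129 mm = 12.9 cm
30,000 = 1.118 × 10⁻⁵ × 12.9 × N²
N² = 30,000 / (14.4222 × 10⁻⁵) = 208,012,647
N ≈ √208,012,647 ≈ 14,422.6

14400 RPM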